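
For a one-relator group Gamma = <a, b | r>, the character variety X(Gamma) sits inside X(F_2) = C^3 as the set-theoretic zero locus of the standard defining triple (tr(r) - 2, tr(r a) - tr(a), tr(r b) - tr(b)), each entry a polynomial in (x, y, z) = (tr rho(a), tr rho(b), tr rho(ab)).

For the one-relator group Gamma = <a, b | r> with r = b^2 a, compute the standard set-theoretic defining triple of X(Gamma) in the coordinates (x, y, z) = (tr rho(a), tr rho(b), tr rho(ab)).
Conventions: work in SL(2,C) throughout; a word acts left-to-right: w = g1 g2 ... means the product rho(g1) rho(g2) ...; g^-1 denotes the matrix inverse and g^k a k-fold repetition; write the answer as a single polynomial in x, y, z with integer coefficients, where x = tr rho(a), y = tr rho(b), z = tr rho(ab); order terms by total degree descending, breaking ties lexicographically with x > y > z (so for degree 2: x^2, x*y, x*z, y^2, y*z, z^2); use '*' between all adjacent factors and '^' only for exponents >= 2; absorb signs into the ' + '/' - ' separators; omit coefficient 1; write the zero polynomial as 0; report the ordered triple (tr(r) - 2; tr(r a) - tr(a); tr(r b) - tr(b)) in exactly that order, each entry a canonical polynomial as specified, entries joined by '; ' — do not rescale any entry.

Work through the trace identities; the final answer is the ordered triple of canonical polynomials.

trace(b^2 a) = trace(b) * trace(a b) - trace(a)  (reduce the b square) = y*z - x
trace(b^2) = trace(b) * trace(b) - trace(1)  (reduce the b square) = y^2 - 2
trace(b^2 a^2) = trace(a) * trace(b^2 a) - trace(b^2)  (reduce the a square) = x*y*z - x^2 - y^2 + 2
trace(b^2 a b) = trace(b) * trace(a b^2) - trace(a b)   [square of b] = y^2*z - x*y - z
assemble the triple (trace(r) - 2; trace(r a) - x; trace(r b) - y)

y*z - x - 2; x*y*z - x^2 - y^2 - x + 2; y^2*z - x*y - y - z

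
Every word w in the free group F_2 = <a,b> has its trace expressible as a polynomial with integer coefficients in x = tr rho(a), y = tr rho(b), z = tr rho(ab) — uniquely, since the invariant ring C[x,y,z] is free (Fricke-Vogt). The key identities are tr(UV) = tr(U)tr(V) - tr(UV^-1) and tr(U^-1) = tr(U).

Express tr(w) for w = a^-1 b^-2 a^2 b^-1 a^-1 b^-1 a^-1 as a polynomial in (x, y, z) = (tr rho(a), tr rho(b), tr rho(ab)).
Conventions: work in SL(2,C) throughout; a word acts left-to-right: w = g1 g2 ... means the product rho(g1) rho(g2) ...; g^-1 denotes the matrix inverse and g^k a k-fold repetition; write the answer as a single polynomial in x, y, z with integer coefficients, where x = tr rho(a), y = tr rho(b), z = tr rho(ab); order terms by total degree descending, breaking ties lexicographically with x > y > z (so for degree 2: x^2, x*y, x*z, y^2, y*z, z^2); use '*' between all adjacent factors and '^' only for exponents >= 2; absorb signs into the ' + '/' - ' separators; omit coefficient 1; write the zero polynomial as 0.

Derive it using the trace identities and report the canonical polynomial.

x^3*y^2*z^2 - x^4*y*z - x^2*y^3*z - x^2*y*z^3 + 4*x^2*y*z + y^3*z - x*y^2 - 2*y*z + x

tr(a^2) = tr(a) * tr(a) - tr(1)  (reduce the a square) = x^2 - 2
tr(a^2 b) = tr(a) * tr(b a) - tr(b)  (reduce the a square) = x*z - y
tr(b^-1 a^2) = tr(a^2) * tr(b) - tr(a^2 b)  (eliminate b^-1) = x^2*y - x*z - y
use: tr(b^-1 a^2 b^-1) = tr(b^-1 a^2) * tr(b) - tr(b^-1 a^2 b)  (eliminate b^-1) = x^2*y^2 - x*y*z - x^2 - y^2 + 2
apply: tr(a^3) = tr(a) * tr(a^2) - tr(a)  (reduce the a square) = x^3 - 3*x
tr(a^3 b) = tr(a) * tr(b a^2) - tr(b a)  (reduce the a square) = x^2*z - x*y - z
apply: tr(a^2 b^-1 a) = tr(a^3) * tr(b) - tr(a^3 b)  (eliminate b^-1) = x^3*y - x^2*z - 2*x*y + z
tr(b a b a) = tr(b a) * tr(b a) - tr(1)  (split on b) = z^2 - 2
tr(b a b) = tr(b) * tr(a b) - tr(a)  (reduce the b square) = y*z - x
use: tr(a b a^2 b) = tr(a) * tr(b a b a) - tr(b a b)  (reduce the a square) = x*z^2 - y*z - x
apply: tr(a^2 b^-1 a b) = tr(a b a^2) * tr(b) - tr(a b a^2 b)  (eliminate b^-1) = x^2*y*z - x*y^2 - x*z^2 + x
use: tr(b^-1 a^2 b^-1 a) = tr(a^2 b^-1 a) * tr(b) - tr(a^2 b^-1 a b)  (eliminate b^-1) = x^3*y^2 - 2*x^2*y*z - x*y^2 + x*z^2 + y*z - x
tr(a^-1 b^-1 a^2 b^-1) = tr(b^-1 a^2 b^-1) * tr(a) - tr(b^-1 a^2 b^-1 a)  (eliminate a^-1) = x^2*y*z - x^3 - x*z^2 - y*z + 3*x
apply: tr(b^-1 a^2 b^-1 a^-2) = tr(a^-1 b^-1 a^2 b^-1) * tr(a) - tr(a^-1 b^-1 a^2 b^-1 a)  (eliminate a^-1) = x^3*y*z - x^4 - x^2*y^2 - x^2*z^2 + 4*x^2 + y^2 - 2
tr(a^-1 b^-2 a^2 b^-1 a^-1) = tr(b^-1 a^2 b^-1 a^-2) * tr(b) - tr(b^-1 a^2 b^-1 a^-2 b)  (eliminate b^-1) = x^3*y^2*z - x^4*y - x^2*y^3 - x^2*y*z^2 + 4*x^2*y + y^3 - 3*y
apply: tr(b^-1 a b a) = tr(a b a) * tr(b) - tr(a b a b)  (eliminate b^-1) = x*y*z - y^2 - z^2 + 2
tr(b a^-1 b^-1 a) = tr(b^-1 a b) * tr(a) - tr(b^-1 a b a)  (eliminate a^-1) = -x*y*z + x^2 + y^2 + z^2 - 2
tr(a b^2 a) = tr(b) * tr(a^2 b) - tr(a^2)  (reduce the b square) = x*y*z - x^2 - y^2 + 2
tr(a^2 b^2 a) = tr(a) * tr(a b^2 a) - tr(a b^2)  (reduce the a square) = x^2*y*z - x^3 - x*y^2 - y*z + 3*x
tr(b^2 a b a) = tr(b) * tr(a b a b) - tr(a b a)  (reduce the b square) = y*z^2 - x*z - y
apply: tr(b^2 a b) = tr(b) * tr(a b^2) - tr(a b)  (reduce the b square) = y^2*z - x*y - z
tr(a^2 b^2 a b) = tr(a) * tr(b^2 a b a) - tr(b^2 a b)  (reduce the a square) = x*y*z^2 - x^2*z - y^2*z + z
use: tr(b^-1 a^2 b^2 a) = tr(a^2 b^2 a) * tr(b) - tr(a^2 b^2 a b)  (eliminate b^-1) = x^2*y^2*z - x^3*y - x*y^3 - x*y*z^2 + x^2*z + 3*x*y - z
tr(b a^-1 b^-1 a^2 b) = tr(b^-1 a^2 b^2) * tr(a) - tr(b^-1 a^2 b^2 a)  (eliminate a^-1) = -x^2*y^2*z + x^3*y + x*y^3 + x*y*z^2 - 4*x*y + z
tr(b a^2 b a b) = tr(a) * tr(b a b^2 a) - tr(b a b^2)  (reduce the a square) = x*y*z^2 - x^2*z - y^2*z + z
apply: tr(b a b a b a) = tr(b a b a) * tr(b a) - tr(a b)  (split on b) = z^3 - 3*z
use: tr(b a^2 b a b a) = tr(a) * tr(b a b a b a) - tr(b a b a b)  (reduce the a square) = x*z^3 - y*z^2 - 2*x*z + y
tr(a^2 b a b a^-1 b) = tr(b a^2 b a b) * tr(a) - tr(b a^2 b a b a)  (eliminate a^-1) = x^2*y*z^2 - x^3*z - x*y^2*z - x*z^3 + y*z^2 + 3*x*z - y
tr(b a^-1 b^-1 a^2 b a) = tr(a^2 b a b a^-1) * tr(b) - tr(a^2 b a b a^-1 b)  (eliminate b^-1) = -x^2*y*z^2 + x^3*z + x*y^2*z + x*z^3 - 3*x*z - y
tr(a^-1 b a^-1 b^-1 a^2 b) = tr(b a^-1 b^-1 a^2 b) * tr(a) - tr(b a^-1 b^-1 a^2 b a)  (eliminate a^-1) = -x^3*y^2*z + x^4*y + x^2*y^3 + 2*x^2*y*z^2 - x^3*z - x*y^2*z - x*z^3 - 4*x^2*y + 4*x*z + y
use: tr(a^2 b^-1 a^-1 b a^-1 b^-1) = tr(a^-1 b a^-1 b^-1 a^2) * tr(b) - tr(a^-1 b a^-1 b^-1 a^2 b)  (eliminate b^-1) = x^3*y^2*z - x^4*y - x^2*y^3 - 2*x^2*y*z^2 + x^3*z + x*z^3 + 5*x^2*y + y^3 + y*z^2 - 4*x*z - 3*y
use: tr(a^-1 b^-2 a^2 b^-1 a^-1 b) = tr(a^2 b^-1 a^-1 b a^-1 b^-1) * tr(b) - tr(a^2 b^-1 a^-1 b a^-1)  (eliminate b^-1) = x^3*y^3*z - x^4*y^2 - x^2*y^4 - 2*x^2*y^2*z^2 + x^3*y*z + x*y*z^3 + 5*x^2*y^2 + y^4 + y^2*z^2 - 3*x*y*z - x^2 - 4*y^2 - z^2 + 2
tr(a^-1 b^-2 a^2 b^-1 a^-1 b^-1) = tr(a^-1 b^-2 a^2 b^-1 a^-1) * tr(b) - tr(a^-1 b^-2 a^2 b^-1 a^-1 b)  (eliminate b^-1) = x^2*y^2*z^2 - x^3*y*z - x*y*z^3 - x^2*y^2 - y^2*z^2 + 3*x*y*z + x^2 + y^2 + z^2 - 2
apply: tr(b^-2 a^2 b^-1) = tr(b^-1 a^2 b^-1) * tr(b) - tr(b^-1 a^2)  (eliminate b^-1) = x^2*y^3 - x*y^2*z - 2*x^2*y - y^3 + x*z + 3*y
tr(b^-2 a^2 b^-1 a) = tr(b^-1 a^2 b^-1 a) * tr(b) - tr(b^-1 a^2 b^-1 a b)  (eliminate b^-1) = x^3*y^3 - 2*x^2*y^2*z - x^3*y - x*y^3 + x*y*z^2 + x^2*z + y^2*z + x*y - z
use: tr(b^-1 a^2 b^-1 a^-1 b^-1) = tr(b^-2 a^2 b^-1) * tr(a) - tr(b^-2 a^2 b^-1 a)  (eliminate a^-1) = x^2*y^2*z - x^3*y - x*y*z^2 - y^2*z + 2*x*y + z
tr(b^-2 a^2 b^-1 a^-1 b^-1) = tr(b^-1 a^2 b^-1 a^-1 b^-1) * tr(b) - tr(b^-1 a^2 b^-1 a^-1)  (eliminate b^-1) = x^2*y^3*z - x^3*y^2 - x*y^2*z^2 - x^2*y*z - y^3*z + x^3 + 2*x*y^2 + x*z^2 + 2*y*z - 3*x
use: tr(a^-1 b^-2 a^2 b^-1 a^-1 b^-1 a^-1) = tr(a^-1 b^-2 a^2 b^-1 a^-1 b^-1) * tr(a) - tr(a^-1 b^-2 a^2 b^-1 a^-1 b^-1 a)  (eliminate a^-1) = x^3*y^2*z^2 - x^4*y*z - x^2*y^3*z - x^2*y*z^3 + 4*x^2*y*z + y^3*z - x*y^2 - 2*y*z + x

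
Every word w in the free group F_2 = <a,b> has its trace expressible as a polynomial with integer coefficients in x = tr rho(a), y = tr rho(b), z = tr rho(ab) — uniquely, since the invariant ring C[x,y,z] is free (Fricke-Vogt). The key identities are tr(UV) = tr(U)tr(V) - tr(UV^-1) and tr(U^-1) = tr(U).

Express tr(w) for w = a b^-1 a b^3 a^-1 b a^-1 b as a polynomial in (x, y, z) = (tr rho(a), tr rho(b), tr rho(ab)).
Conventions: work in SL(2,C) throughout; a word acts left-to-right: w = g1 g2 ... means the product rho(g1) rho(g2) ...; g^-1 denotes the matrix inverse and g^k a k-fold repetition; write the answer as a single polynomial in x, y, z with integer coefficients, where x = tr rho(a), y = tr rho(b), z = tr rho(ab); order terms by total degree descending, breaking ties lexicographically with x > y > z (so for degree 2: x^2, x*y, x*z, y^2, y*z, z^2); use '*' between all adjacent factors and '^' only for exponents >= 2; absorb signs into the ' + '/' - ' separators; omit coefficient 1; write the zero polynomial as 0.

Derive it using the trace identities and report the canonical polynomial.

reduce: trace(b a b) = trace(b)*trace(a b) - trace(a) = y*z - x
trace(b a b^2) = trace(b)*trace(b a b) - trace(b a) = y^2*z - x*y - z
so trace(b^4 a) = trace(b)*trace(b a b^2) - trace(b a b) = y^3*z - x*y^2 - 2*y*z + x
trace(b^2) = trace(b)*trace(b) - trace(1) = y^2 - 2
trace(b^3) = trace(b)*trace(b^2) - trace(b) = y^3 - 3*y
trace(b^4) = trace(b)*trace(b^3) - trace(b^2) = y^4 - 4*y^2 + 2
trace(a^2 b^4) = trace(a)*trace(b^4 a) - trace(b^4) = x*y^3*z - x^2*y^2 - y^4 - 2*x*y*z + x^2 + 4*y^2 - 2
reduce: trace(a^2 b) = trace(a)*trace(b a) - trace(b) = x*z - y
reduce: trace(a^2) = trace(a)*trace(a) - trace(1) = x^2 - 2
so trace(a^2 b^2) = trace(b)*trace(a^2 b) - trace(a^2) = x*y*z - x^2 - y^2 + 2
reduce: trace(a^2 b^3) = trace(b)*trace(a^2 b^2) - trace(a^2 b) = x*y^2*z - x^2*y - y^3 - x*z + 3*y
reduce: trace(a b^5 a) = trace(b)*trace(a^2 b^4) - trace(a^2 b^3) = x*y^4*z - x^2*y^3 - y^5 - 3*x*y^2*z + 2*x^2*y + 5*y^3 + x*z - 5*y
trace(a b a b) = trace(a b)*trace(a b) - trace(1)   [split at repeated a] = z^2 - 2
so trace(b a b a b) = trace(b)*trace(a b a b) - trace(a b a) = y*z^2 - x*z - y
trace(a b a b^3) = trace(b)*trace(b a b a b) - trace(b a b a) = y^2*z^2 - x*y*z - y^2 - z^2 + 2
reduce: trace(a b a b^4) = trace(b)*trace(a b a b^3) - trace(a b a b^2) = y^3*z^2 - x*y^2*z - y^3 - 2*y*z^2 + x*z + 3*y
trace(a b^5 a b) = trace(b)*trace(a b a b^4) - trace(a b a b^3) = y^4*z^2 - x*y^3*z - y^4 - 3*y^2*z^2 + 2*x*y*z + 4*y^2 + z^2 - 2
trace(b a b^-1 a b^4) = trace(a b^5 a)*trace(b) - trace(a b^5 a b) = x*y^5*z - x^2*y^4 - y^6 - y^4*z^2 - 2*x*y^3*z + 2*x^2*y^2 + 6*y^4 + 3*y^2*z^2 - x*y*z - 9*y^2 - z^2 + 2
trace(b^4 a b) = trace(b)*trace(b a b^3) - trace(b a b^2) = y^4*z - x*y^3 - 3*y^2*z + 2*x*y + z
trace(a b^4 a b a) = trace(a)*trace(b^4 a b a) - trace(b^4 a b) = x*y^3*z^2 - x^2*y^2*z - y^4*z - 2*x*y*z^2 + x^2*z + 3*y^2*z + x*y - z
trace(a b a b a b) = trace(b a)*trace(b a b a) - trace(b^-1 a^-1)   [split at repeated b] = z^3 - 3*z
reduce: trace(a b a b a) = trace(a)*trace(b a b a) - trace(b a b) = x*z^2 - y*z - x
so trace(b a b a b a b) = trace(b)*trace(a b a b a b) - trace(a b a b a) = y*z^3 - x*z^2 - 2*y*z + x
so trace(b^2 a b a b a b) = trace(b)*trace(b a b a b a b) - trace(b a b a b a) = y^2*z^3 - x*y*z^2 - 2*y^2*z - z^3 + x*y + 3*z
reduce: trace(a b^4 a b a b) = trace(b)*trace(b^2 a b a b a b) - trace(b^2 a b a b a) = y^3*z^3 - x*y^2*z^2 - 2*y^3*z - 2*y*z^3 + x*y^2 + x*z^2 + 5*y*z - x
reduce: trace(b a b^-1 a b^4 a) = trace(a b^4 a b a)*trace(b) - trace(a b^4 a b a b) = x*y^4*z^2 - x^2*y^3*z - y^5*z - y^3*z^3 - x*y^2*z^2 + x^2*y*z + 5*y^3*z + 2*y*z^3 - x*z^2 - 6*y*z + x
so trace(b a^-1 b a b^-1 a b^3) = trace(b a b^-1 a b^4)*trace(a) - trace(b a b^-1 a b^4 a) = x^2*y^5*z - x^3*y^4 - x*y^6 - 2*x*y^4*z^2 - x^2*y^3*z + y^5*z + y^3*z^3 + 2*x^3*y^2 + 6*x*y^4 + 4*x*y^2*z^2 - 2*x^2*y*z - 5*y^3*z - 2*y*z^3 - 9*x*y^2 + 6*y*z + x
so trace(b a b a^2 b) = trace(a)*trace(b^2 a b a) - trace(b^2 a b) = x*y*z^2 - x^2*z - y^2*z + z
trace(a^2 b^3 a b) = trace(b)*trace(b a b a^2 b) - trace(b a b a^2) = x*y^2*z^2 - x^2*y*z - y^3*z - x*z^2 + 2*y*z + x
reduce: trace(a^3 b^2) = trace(a)*trace(b^2 a^2) - trace(b^2 a) = x^2*y*z - x^3 - x*y^2 - y*z + 3*x
trace(a^3 b) = trace(a)*trace(b a^2) - trace(b a) = x^2*z - x*y - z
trace(a^2 b^3 a) = trace(b)*trace(a^3 b^2) - trace(a^3 b) = x^2*y^2*z - x^3*y - x*y^3 - x^2*z - y^2*z + 4*x*y + z
reduce: trace(a b^3 a b^2 a) = trace(b)*trace(a^2 b^3 a b) - trace(a^2 b^3 a) = x*y^3*z^2 - 2*x^2*y^2*z - y^4*z + x^3*y + x*y^3 - x*y*z^2 + x^2*z + 3*y^2*z - 3*x*y - z
so trace(a b a b^2 a) = trace(a)*trace(b a b^2 a) - trace(b a b^2) = x*y*z^2 - x^2*z - y^2*z + z
reduce: trace(b a b^2 a b a b) = trace(b)*trace(a b a b^2 a b) - trace(a b a b^2 a) = y^2*z^3 - 2*x*y*z^2 + x^2*z - y^2*z + x*y - z
so trace(a b^3 a b^2 a b) = trace(b)*trace(b a b^2 a b a b) - trace(b a b^2 a b a) = y^3*z^3 - 2*x*y^2*z^2 + x^2*y*z - y^3*z - y*z^3 + x*y^2 + x*z^2 + y*z - x
so trace(b a b^-1 a b^3 a b) = trace(a b^3 a b^2 a)*trace(b) - trace(a b^3 a b^2 a b) = x*y^4*z^2 - 2*x^2*y^3*z - y^5*z - y^3*z^3 + x^3*y^2 + x*y^4 + x*y^2*z^2 + 4*y^3*z + y*z^3 - 4*x*y^2 - x*z^2 - 2*y*z + x
trace(a b a b a^2 b) = trace(a)*trace(b a b a b a) - trace(b a b a b) = x*z^3 - y*z^2 - 2*x*z + y
so trace(a b a b a^2) = trace(a)*trace(a b a b a) - trace(a b a b) = x^2*z^2 - x*y*z - x^2 - z^2 + 2
trace(b a b a b a^2 b) = trace(b)*trace(a b a b a^2 b) - trace(a b a b a^2) = x*y*z^3 - x^2*z^2 - y^2*z^2 - x*y*z + x^2 + y^2 + z^2 - 2
trace(a b^3 a b a b a) = trace(b)*trace(b a b a b a^2 b) - trace(b a b a b a^2) = x*y^2*z^3 - x^2*y*z^2 - y^3*z^2 - x*y^2*z - x*z^3 + x^2*y + y^3 + 2*y*z^2 + 2*x*z - 3*y
so trace(a b a b a b a b) = trace(b a)*trace(b a b a b a) - trace(b^-1 a^-1 b^-1 a^-1)   [split at repeated b] = z^4 - 4*z^2 + 2
reduce: trace(a b a b a b a b^2) = trace(b)*trace(a b a b a b a b) - trace(a b a b a b a) = y*z^4 - x*z^3 - 3*y*z^2 + 2*x*z + y
reduce: trace(a b^3 a b a b a b) = trace(b)*trace(a b a b a b a b^2) - trace(a b a b a b a b) = y^2*z^4 - x*y*z^3 - 3*y^2*z^2 - z^4 + 2*x*y*z + y^2 + 4*z^2 - 2
trace(b a b^-1 a b^3 a b a) = trace(a b^3 a b a b a)*trace(b) - trace(a b^3 a b a b a b) = x*y^3*z^3 - x^2*y^2*z^2 - y^4*z^2 - y^2*z^4 - x*y^3*z + x^2*y^2 + y^4 + 5*y^2*z^2 + z^4 - 4*y^2 - 4*z^2 + 2
trace(b a^-1 b a b^-1 a b^3 a) = trace(b a b^-1 a b^3 a b)*trace(a) - trace(b a b^-1 a b^3 a b a) = x^2*y^4*z^2 - 2*x^3*y^3*z - x*y^5*z - 2*x*y^3*z^3 + x^4*y^2 + x^2*y^4 + 2*x^2*y^2*z^2 + y^4*z^2 + y^2*z^4 + 5*x*y^3*z + x*y*z^3 - 5*x^2*y^2 - x^2*z^2 - y^4 - 5*y^2*z^2 - z^4 - 2*x*y*z + x^2 + 4*y^2 + 4*z^2 - 2
so trace(a b^-1 a b^3 a^-1 b a^-1 b) = trace(b a^-1 b a b^-1 a b^3)*trace(a) - trace(b a^-1 b a b^-1 a b^3 a) = x^3*y^5*z - x^4*y^4 - x^2*y^6 - 3*x^2*y^4*z^2 + x^3*y^3*z + 2*x*y^5*z + 3*x*y^3*z^3 + x^4*y^2 + 5*x^2*y^4 + 2*x^2*y^2*z^2 - y^4*z^2 - y^2*z^4 - 2*x^3*y*z - 10*x*y^3*z - 3*x*y*z^3 - 4*x^2*y^2 + x^2*z^2 + y^4 + 5*y^2*z^2 + z^4 + 8*x*y*z - 4*y^2 - 4*z^2 + 2

x^3*y^5*z - x^4*y^4 - x^2*y^6 - 3*x^2*y^4*z^2 + x^3*y^3*z + 2*x*y^5*z + 3*x*y^3*z^3 + x^4*y^2 + 5*x^2*y^4 + 2*x^2*y^2*z^2 - y^4*z^2 - y^2*z^4 - 2*x^3*y*z - 10*x*y^3*z - 3*x*y*z^3 - 4*x^2*y^2 + x^2*z^2 + y^4 + 5*y^2*z^2 + z^4 + 8*x*y*z - 4*y^2 - 4*z^2 + 2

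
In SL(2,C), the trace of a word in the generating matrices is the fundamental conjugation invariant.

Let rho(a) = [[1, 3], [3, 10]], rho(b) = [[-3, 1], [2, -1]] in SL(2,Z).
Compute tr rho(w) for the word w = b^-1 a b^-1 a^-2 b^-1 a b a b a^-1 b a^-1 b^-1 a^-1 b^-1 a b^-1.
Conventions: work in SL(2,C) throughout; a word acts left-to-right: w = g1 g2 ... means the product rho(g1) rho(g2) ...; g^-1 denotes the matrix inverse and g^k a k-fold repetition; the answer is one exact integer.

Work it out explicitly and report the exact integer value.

rho(b^-1) = [[-1, -1], [-2, -3]]
... * rho(a) = [[1, 3], [3, 10]]  ->  [[-4, -13], [-11, -36]]
... * rho(b^-1) = [[-1, -1], [-2, -3]]  ->  [[30, 43], [83, 119]]
... * rho(a^-1) = [[10, -3], [-3, 1]]  ->  [[171, -47], [473, -130]]
... * rho(a^-1) = [[10, -3], [-3, 1]]  ->  [[1851, -560], [5120, -1549]]
... * rho(b^-1) = [[-1, -1], [-2, -3]]  ->  [[-731, -171], [-2022, -473]]
... * rho(a) = [[1, 3], [3, 10]]  ->  [[-1244, -3903], [-3441, -10796]]
... * rho(b) = [[-3, 1], [2, -1]]  ->  [[-4074, 2659], [-11269, 7355]]
... * rho(a) = [[1, 3], [3, 10]]  ->  [[3903, 14368], [10796, 39743]]
... * rho(b) = [[-3, 1], [2, -1]]  ->  [[17027, -10465], [47098, -28947]]
... * rho(a^-1) = [[10, -3], [-3, 1]]  ->  [[201665, -61546], [557821, -170241]]
... * rho(b) = [[-3, 1], [2, -1]]  ->  [[-728087, 263211], [-2013945, 728062]]
... * rho(a^-1) = [[10, -3], [-3, 1]]  ->  [[-8070503, 2447472], [-22323636, 6769897]]
... * rho(b^-1) = [[-1, -1], [-2, -3]]  ->  [[3175559, 728087], [8783842, 2013945]]
... * rho(a^-1) = [[10, -3], [-3, 1]]  ->  [[29571329, -8798590], [81796585, -24337581]]
... * rho(b^-1) = [[-1, -1], [-2, -3]]  ->  [[-11974149, -3175559], [-33121423, -8783842]]
... * rho(a) = [[1, 3], [3, 10]]  ->  [[-21500826, -67678037], [-59472949, -187202689]]
... * rho(b^-1) = [[-1, -1], [-2, -3]]  ->  [[156856900, 224534937], [433878327, 621081016]]
tr = 156856900 + 621081016 = 777937916

777937916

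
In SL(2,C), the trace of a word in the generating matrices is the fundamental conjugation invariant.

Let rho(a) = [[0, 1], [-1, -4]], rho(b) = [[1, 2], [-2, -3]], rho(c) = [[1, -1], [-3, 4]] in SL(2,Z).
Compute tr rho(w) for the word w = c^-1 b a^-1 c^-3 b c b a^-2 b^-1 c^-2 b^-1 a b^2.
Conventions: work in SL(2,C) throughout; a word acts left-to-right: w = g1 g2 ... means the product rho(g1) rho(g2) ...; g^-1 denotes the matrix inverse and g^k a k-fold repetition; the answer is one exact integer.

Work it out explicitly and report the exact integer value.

-56631066

rho(c^-1) = [[4, 1], [3, 1]]
... * rho(b) = [[1, 2], [-2, -3]]  ->  [[2, 5], [1, 3]]
... * rho(a^-1) = [[-4, -1], [1, 0]]  ->  [[-3, -2], [-1, -1]]
... * rho(c^-1) = [[4, 1], [3, 1]]  ->  [[-18, -5], [-7, -2]]
... * rho(c^-1) = [[4, 1], [3, 1]]  ->  [[-87, -23], [-34, -9]]
... * rho(c^-1) = [[4, 1], [3, 1]]  ->  [[-417, -110], [-163, -43]]
... * rho(b) = [[1, 2], [-2, -3]]  ->  [[-197, -504], [-77, -197]]
... * rho(c) = [[1, -1], [-3, 4]]  ->  [[1315, -1819], [514, -711]]
... * rho(b) = [[1, 2], [-2, -3]]  ->  [[4953, 8087], [1936, 3161]]
... * rho(a^-1) = [[-4, -1], [1, 0]]  ->  [[-11725, -4953], [-4583, -1936]]
... * rho(a^-1) = [[-4, -1], [1, 0]]  ->  [[41947, 11725], [16396, 4583]]
... * rho(b^-1) = [[-3, -2], [2, 1]]  ->  [[-102391, -72169], [-40022, -28209]]
... * rho(c^-1) = [[4, 1], [3, 1]]  ->  [[-626071, -174560], [-244715, -68231]]
... * rho(c^-1) = [[4, 1], [3, 1]]  ->  [[-3027964, -800631], [-1183553, -312946]]
... * rho(b^-1) = [[-3, -2], [2, 1]]  ->  [[7482630, 5255297], [2924767, 2054160]]
... * rho(a) = [[0, 1], [-1, -4]]  ->  [[-5255297, -13538558], [-2054160, -5291873]]
... * rho(b) = [[1, 2], [-2, -3]]  ->  [[21821819, 30105080], [8529586, 11767299]]
... * rho(b) = [[1, 2], [-2, -3]]  ->  [[-38388341, -46671602], [-15005012, -18242725]]
tr = -38388341 + -18242725 = -56631066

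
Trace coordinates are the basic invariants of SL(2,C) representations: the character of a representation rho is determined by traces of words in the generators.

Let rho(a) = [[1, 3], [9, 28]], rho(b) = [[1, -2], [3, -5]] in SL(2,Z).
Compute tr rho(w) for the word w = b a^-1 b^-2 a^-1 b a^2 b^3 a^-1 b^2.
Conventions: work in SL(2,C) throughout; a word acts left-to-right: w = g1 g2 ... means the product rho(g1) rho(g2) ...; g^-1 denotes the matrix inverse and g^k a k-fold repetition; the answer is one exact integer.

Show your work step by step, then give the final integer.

-815042520328

rho(b) = [[1, -2], [3, -5]]
... * rho(a^-1) = [[28, -3], [-9, 1]]  ->  [[46, -5], [129, -14]]
... * rho(b^-1) = [[-5, 2], [-3, 1]]  ->  [[-215, 87], [-603, 244]]
... * rho(b^-1) = [[-5, 2], [-3, 1]]  ->  [[814, -343], [2283, -962]]
... * rho(a^-1) = [[28, -3], [-9, 1]]  ->  [[25879, -2785], [72582, -7811]]
... * rho(b) = [[1, -2], [3, -5]]  ->  [[17524, -37833], [49149, -106109]]
... * rho(a) = [[1, 3], [9, 28]]  ->  [[-322973, -1006752], [-905832, -2823605]]
... * rho(a) = [[1, 3], [9, 28]]  ->  [[-9383741, -29157975], [-26318277, -81778436]]
... * rho(b) = [[1, -2], [3, -5]]  ->  [[-96857666, 164557357], [-271653585, 461528734]]
... * rho(b) = [[1, -2], [3, -5]]  ->  [[396814405, -629071453], [1112932617, -1764336500]]
... * rho(b) = [[1, -2], [3, -5]]  ->  [[-1490399954, 2351728455], [-4180076883, 6595817266]]
... * rho(a^-1) = [[28, -3], [-9, 1]]  ->  [[-62896754807, 6822928317], [-176404508118, 19136047915]]
... * rho(b) = [[1, -2], [3, -5]]  ->  [[-42427969856, 91678868029], [-118996364373, 257128776661]]
... * rho(b) = [[1, -2], [3, -5]]  ->  [[232608634231, -373538400433], [652389965610, -1047651154559]]
tr = 232608634231 + -1047651154559 = -815042520328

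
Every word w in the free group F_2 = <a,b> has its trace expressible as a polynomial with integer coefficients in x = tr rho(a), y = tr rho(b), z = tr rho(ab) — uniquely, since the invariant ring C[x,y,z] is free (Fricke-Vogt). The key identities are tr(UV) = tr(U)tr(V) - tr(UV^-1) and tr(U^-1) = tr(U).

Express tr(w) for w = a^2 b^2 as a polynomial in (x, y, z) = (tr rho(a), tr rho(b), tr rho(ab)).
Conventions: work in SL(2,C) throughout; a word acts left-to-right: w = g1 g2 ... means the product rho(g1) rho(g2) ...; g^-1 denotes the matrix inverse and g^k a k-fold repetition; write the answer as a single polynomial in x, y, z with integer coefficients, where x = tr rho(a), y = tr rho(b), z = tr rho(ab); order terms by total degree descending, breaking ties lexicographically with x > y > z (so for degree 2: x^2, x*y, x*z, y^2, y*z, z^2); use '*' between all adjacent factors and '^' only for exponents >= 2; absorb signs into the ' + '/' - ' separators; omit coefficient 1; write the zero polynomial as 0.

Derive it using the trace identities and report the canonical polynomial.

x*y*z - x^2 - y^2 + 2

and tr(b^2 a) = tr(b) * tr(a b) - tr(a) = y*z - x
next, tr(b^2) = tr(b) * tr(b) - tr(1) = y^2 - 2
and tr(a^2 b^2) = tr(a) * tr(b^2 a) - tr(b^2) = x*y*z - x^2 - y^2 + 2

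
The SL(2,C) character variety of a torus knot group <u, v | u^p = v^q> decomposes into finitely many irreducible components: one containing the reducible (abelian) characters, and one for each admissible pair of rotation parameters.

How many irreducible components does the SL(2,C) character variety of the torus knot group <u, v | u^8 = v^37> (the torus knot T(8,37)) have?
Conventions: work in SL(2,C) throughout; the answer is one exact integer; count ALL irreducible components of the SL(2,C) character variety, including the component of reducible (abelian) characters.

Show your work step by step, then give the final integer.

127

Gamma = < u, v | u^8 = v^37 > (torus knot T(8,37)); the central element u^8 = v^37 acts as +I or -I in any irreducible SL(2,C) representation.
On an irreducible component, tr(u) is locked at 2*cos(pi*alpha/8) for some alpha in 1..7, and tr(v) at 2*cos(pi*beta/37) for some beta in 1..36.
The two central values (-1)^alpha I and (-1)^beta I must be the same matrix, so alpha and beta share a parity.
Enumerate parity-matched pairs: 4*18 odd-odd plus 3*18 even-even gives 126.
That is 126 components of irreducible characters, and with the reducible (abelian) component the total is 127.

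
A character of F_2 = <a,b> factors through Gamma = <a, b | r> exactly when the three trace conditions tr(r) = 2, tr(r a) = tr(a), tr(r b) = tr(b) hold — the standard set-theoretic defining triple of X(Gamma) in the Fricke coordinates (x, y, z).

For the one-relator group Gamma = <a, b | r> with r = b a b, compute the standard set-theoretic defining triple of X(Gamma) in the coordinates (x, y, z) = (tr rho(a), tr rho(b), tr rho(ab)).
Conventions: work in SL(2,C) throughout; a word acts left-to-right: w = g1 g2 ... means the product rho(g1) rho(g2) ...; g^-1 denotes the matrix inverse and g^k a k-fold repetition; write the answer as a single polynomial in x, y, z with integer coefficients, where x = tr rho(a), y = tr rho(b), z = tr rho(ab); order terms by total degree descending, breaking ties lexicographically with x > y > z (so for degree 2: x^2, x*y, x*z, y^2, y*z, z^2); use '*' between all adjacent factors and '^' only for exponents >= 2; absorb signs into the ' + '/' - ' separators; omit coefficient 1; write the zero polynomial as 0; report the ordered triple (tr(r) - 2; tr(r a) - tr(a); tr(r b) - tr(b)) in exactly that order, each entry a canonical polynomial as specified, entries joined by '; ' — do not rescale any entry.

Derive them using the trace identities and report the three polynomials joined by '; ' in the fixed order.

y*z - x - 2; z^2 - x - 2; y^2*z - x*y - y - z

and trace(b a b) = trace(b) * trace(a b) - trace(a)  (reduce the b square) = y*z - x
and trace(b a b a) = trace(b a) * trace(b a) - trace(1)   [split at repeated b] = z^2 - 2
trace(b a b^2) = trace(b) * trace(b a b) - trace(b a) = y^2*z - x*y - z
assemble the triple (trace(r) - 2; trace(r a) - x; trace(r b) - y)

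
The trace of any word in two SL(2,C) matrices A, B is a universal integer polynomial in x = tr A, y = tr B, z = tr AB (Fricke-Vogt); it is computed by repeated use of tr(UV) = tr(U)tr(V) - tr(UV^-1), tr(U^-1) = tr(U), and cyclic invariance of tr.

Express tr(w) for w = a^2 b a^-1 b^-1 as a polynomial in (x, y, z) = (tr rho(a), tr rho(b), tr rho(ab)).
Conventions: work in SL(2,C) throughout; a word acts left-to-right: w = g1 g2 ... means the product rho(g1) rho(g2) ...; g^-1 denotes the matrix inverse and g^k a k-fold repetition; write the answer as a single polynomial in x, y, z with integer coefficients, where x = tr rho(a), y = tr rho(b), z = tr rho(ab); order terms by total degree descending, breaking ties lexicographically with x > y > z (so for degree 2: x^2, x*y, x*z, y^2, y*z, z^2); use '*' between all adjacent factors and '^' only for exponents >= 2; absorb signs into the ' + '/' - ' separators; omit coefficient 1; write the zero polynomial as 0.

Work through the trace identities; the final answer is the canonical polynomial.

use: trace(b^2 a) = trace(b)*trace(a b) - trace(a) = y*z - x
trace(b^2) = trace(b)*trace(b) - trace(1) = y^2 - 2
use: trace(b a^2 b) = trace(a)*trace(b^2 a) - trace(b^2) = x*y*z - x^2 - y^2 + 2
use: trace(b a b a) = trace(b a)*trace(b a) - trace(1) = z^2 - 2
trace(b a^2 b a) = trace(a)*trace(b a b a) - trace(b a b) = x*z^2 - y*z - x
trace(a^2 b a^-1 b) = trace(b a^2 b)*trace(a) - trace(b a^2 b a) = x^2*y*z - x^3 - x*y^2 - x*z^2 + y*z + 3*x
use: trace(a^2 b a^-1 b^-1) = trace(a^2 b a^-1)*trace(b) - trace(a^2 b a^-1 b) = -x^2*y*z + x^3 + x*y^2 + x*z^2 - 3*x

-x^2*y*z + x^3 + x*y^2 + x*z^2 - 3*x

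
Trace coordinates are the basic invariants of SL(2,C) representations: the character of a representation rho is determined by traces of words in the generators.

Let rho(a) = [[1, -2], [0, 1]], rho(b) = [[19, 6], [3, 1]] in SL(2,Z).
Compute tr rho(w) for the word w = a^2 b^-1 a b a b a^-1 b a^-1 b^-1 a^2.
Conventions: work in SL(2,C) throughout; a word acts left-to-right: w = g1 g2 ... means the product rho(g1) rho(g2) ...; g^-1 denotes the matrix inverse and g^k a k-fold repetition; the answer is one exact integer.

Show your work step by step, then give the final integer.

rho(a) = [[1, -2], [0, 1]]
... * rho(a) = [[1, -2], [0, 1]]  ->  [[1, -4], [0, 1]]
... * rho(b^-1) = [[1, -6], [-3, 19]]  ->  [[13, -82], [-3, 19]]
... * rho(a) = [[1, -2], [0, 1]]  ->  [[13, -108], [-3, 25]]
... * rho(b) = [[19, 6], [3, 1]]  ->  [[-77, -30], [18, 7]]
... * rho(a) = [[1, -2], [0, 1]]  ->  [[-77, 124], [18, -29]]
... * rho(b) = [[19, 6], [3, 1]]  ->  [[-1091, -338], [255, 79]]
... * rho(a^-1) = [[1, 2], [0, 1]]  ->  [[-1091, -2520], [255, 589]]
... * rho(b) = [[19, 6], [3, 1]]  ->  [[-28289, -9066], [6612, 2119]]
... * rho(a^-1) = [[1, 2], [0, 1]]  ->  [[-28289, -65644], [6612, 15343]]
... * rho(b^-1) = [[1, -6], [-3, 19]]  ->  [[168643, -1077502], [-39417, 251845]]
... * rho(a) = [[1, -2], [0, 1]]  ->  [[168643, -1414788], [-39417, 330679]]
... * rho(a) = [[1, -2], [0, 1]]  ->  [[168643, -1752074], [-39417, 409513]]
tr = 168643 + 409513 = 578156

578156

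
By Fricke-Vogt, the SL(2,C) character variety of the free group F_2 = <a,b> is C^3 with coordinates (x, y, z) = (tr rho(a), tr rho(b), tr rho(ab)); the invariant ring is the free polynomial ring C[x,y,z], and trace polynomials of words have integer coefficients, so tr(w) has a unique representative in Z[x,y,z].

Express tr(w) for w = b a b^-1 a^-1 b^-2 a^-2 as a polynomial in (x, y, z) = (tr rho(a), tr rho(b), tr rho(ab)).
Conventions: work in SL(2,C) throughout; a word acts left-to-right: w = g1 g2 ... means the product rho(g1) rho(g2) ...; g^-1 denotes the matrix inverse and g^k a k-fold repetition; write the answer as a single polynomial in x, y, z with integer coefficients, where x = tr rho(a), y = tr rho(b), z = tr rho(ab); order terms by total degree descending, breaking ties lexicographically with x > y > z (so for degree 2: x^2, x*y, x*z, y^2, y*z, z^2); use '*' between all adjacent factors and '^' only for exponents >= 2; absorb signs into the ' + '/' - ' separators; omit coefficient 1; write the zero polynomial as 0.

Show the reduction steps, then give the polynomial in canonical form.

tr(a^-1) = tr(a) = x
tr(b a b) = tr(b) tr(a b) - tr(a)   [square of b] = y*z - x
tr(a b a b) = tr(b a) tr(b a) - tr(1)   [split at a repeated b] = z^2 - 2
tr(a b a) = tr(a) tr(b a) - tr(b)   [square of a] = x*z - y
tr(b a b a b) = tr(b) tr(a b a b) - tr(a b a)   [square of b] = y*z^2 - x*z - y
tr(b a b a b a) = tr(a b) tr(a b a b) - tr(a^-1 b^-1)   [split at a repeated a] = z^3 - 3*z
tr(a b a b a^-1 b) = tr(b a b a b) tr(a) - tr(b a b a b a)   [inverse elimination on a] = x*y*z^2 - x^2*z - z^3 - x*y + 3*z
tr(b a b a^-1 b^-1 a) = tr(a b a b a^-1) tr(b) - tr(a b a b a^-1 b)   [inverse elimination on b] = -x*y*z^2 + x^2*z + y^2*z + z^3 - 3*z
tr(a^-1 b^-1 a^-1 b a b) = tr(b a b a^-1 b^-1) tr(a) - tr(b a b a^-1 b^-1 a)   [inverse elimination on a] = x*y*z^2 - x^2*z - y^2*z - z^3 + x*y + 3*z
tr(a^-1 b a b^-1 a^-1 b^-1) = tr(a^-1 b^-1 a^-1 b a) tr(b) - tr(a^-1 b^-1 a^-1 b a b)   [inverse elimination on b] = -x*y*z^2 + x^2*z + y^2*z + z^3 - 3*z
tr(b^-1 a^-2 b a b^-1 a^-1) = tr(a^-1 b a b^-1 a^-1 b^-1) tr(a) - tr(a^-1 b a b^-1 a^-1 b^-1 a)   [inverse elimination on a] = -x^2*y*z^2 + x^3*z + x*y^2*z + x*z^3 - 3*x*z - y
tr(a^-1 b) = tr(b) tr(a) - tr(b a)   [inverse elimination on a] = x*y - z
tr(b a b a^-1) = tr(b a b) tr(a) - tr(b a b a)   [inverse elimination on a] = x*y*z - x^2 - z^2 + 2
tr(a^-2 b a b) = tr(b a b a^-1) tr(a) - tr(b a b)   [inverse elimination on a] = x^2*y*z - x^3 - x*z^2 - y*z + 3*x
tr(a^-2 b a b^-1) = tr(a^-2 b a) tr(b) - tr(a^-2 b a b)   [inverse elimination on b] = -x^2*y*z + x^3 + x*y^2 + x*z^2 - 3*x
tr(b a b^-1 a) = tr(a b a) tr(b) - tr(a b a b)   [inverse elimination on b] = x*y*z - y^2 - z^2 + 2
tr(a^-1 b a b^-1) = tr(b a b^-1) tr(a) - tr(b a b^-1 a)   [inverse elimination on a] = -x*y*z + x^2 + y^2 + z^2 - 2
tr(a^-2 b a b^-1 a^-1) = tr(a^-2 b a b^-1) tr(a) - tr(a^-2 b a b^-1 a)   [inverse elimination on a] = -x^3*y*z + x^4 + x^2*y^2 + x^2*z^2 + x*y*z - 4*x^2 - y^2 - z^2 + 2
tr(b a b^-1 a^-1 b^-2 a^-2) = tr(b^-1 a^-2 b a b^-1 a^-1) tr(b) - tr(b^-1 a^-2 b a b^-1 a^-1 b)   [inverse elimination on b] = -x^2*y^2*z^2 + 2*x^3*y*z + x*y^3*z + x*y*z^3 - x^4 - x^2*y^2 - x^2*z^2 - 4*x*y*z + 4*x^2 + z^2 - 2

-x^2*y^2*z^2 + 2*x^3*y*z + x*y^3*z + x*y*z^3 - x^4 - x^2*y^2 - x^2*z^2 - 4*x*y*z + 4*x^2 + z^2 - 2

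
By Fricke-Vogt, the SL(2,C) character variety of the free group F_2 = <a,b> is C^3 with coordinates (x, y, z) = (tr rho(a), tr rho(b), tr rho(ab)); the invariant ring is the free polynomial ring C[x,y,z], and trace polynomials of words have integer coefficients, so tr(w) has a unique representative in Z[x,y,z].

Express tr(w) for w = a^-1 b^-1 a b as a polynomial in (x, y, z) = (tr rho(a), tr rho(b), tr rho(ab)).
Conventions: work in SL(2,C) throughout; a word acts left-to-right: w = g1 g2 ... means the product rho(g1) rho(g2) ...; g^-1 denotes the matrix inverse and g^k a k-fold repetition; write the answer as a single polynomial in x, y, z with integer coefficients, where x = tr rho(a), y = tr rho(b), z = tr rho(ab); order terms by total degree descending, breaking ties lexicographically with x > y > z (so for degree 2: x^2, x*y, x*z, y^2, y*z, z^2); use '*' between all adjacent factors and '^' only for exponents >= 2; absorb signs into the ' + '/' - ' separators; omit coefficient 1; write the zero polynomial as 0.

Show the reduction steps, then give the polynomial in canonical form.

-x*y*z + x^2 + y^2 + z^2 - 2

tr(b a b) = tr(b) tr(a b) - tr(a) = y*z - x
and tr(b a b a) = tr(a b) tr(a b) - tr(1) = z^2 - 2
next, tr(a b a^-1 b) = tr(b a b) tr(a) - tr(b a b a) = x*y*z - x^2 - z^2 + 2
next, tr(a^-1 b^-1 a b) = tr(a b a^-1) tr(b) - tr(a b a^-1 b) = -x*y*z + x^2 + y^2 + z^2 - 2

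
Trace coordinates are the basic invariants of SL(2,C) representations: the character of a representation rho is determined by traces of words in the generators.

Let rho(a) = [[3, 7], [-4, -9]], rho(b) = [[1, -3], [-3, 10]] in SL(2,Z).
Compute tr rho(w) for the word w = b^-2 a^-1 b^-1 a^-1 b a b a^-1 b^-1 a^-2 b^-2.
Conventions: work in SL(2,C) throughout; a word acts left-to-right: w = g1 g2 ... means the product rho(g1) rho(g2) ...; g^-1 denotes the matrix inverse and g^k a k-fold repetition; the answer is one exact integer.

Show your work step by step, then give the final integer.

-20557843604269

rho(b^-1) = [[10, 3], [3, 1]]
... * rho(b^-1) = [[10, 3], [3, 1]]  ->  [[109, 33], [33, 10]]
... * rho(a^-1) = [[-9, -7], [4, 3]]  ->  [[-849, -664], [-257, -201]]
... * rho(b^-1) = [[10, 3], [3, 1]]  ->  [[-10482, -3211], [-3173, -972]]
... * rho(a^-1) = [[-9, -7], [4, 3]]  ->  [[81494, 63741], [24669, 19295]]
... * rho(b) = [[1, -3], [-3, 10]]  ->  [[-109729, 392928], [-33216, 118943]]
... * rho(a) = [[3, 7], [-4, -9]]  ->  [[-1900899, -4304455], [-575420, -1302999]]
... * rho(b) = [[1, -3], [-3, 10]]  ->  [[11012466, -37341853], [3333577, -11303730]]
... * rho(a^-1) = [[-9, -7], [4, 3]]  ->  [[-248479606, -189112821], [-75217113, -57246229]]
... * rho(b^-1) = [[10, 3], [3, 1]]  ->  [[-3052134523, -934551639], [-923909817, -282897568]]
... * rho(a^-1) = [[-9, -7], [4, 3]]  ->  [[23731004151, 18561286744], [7183598081, 5618676015]]
... * rho(a^-1) = [[-9, -7], [4, 3]]  ->  [[-139333890383, -110433168825], [-42177678669, -33429158522]]
... * rho(b^-1) = [[10, 3], [3, 1]]  ->  [[-1724638410305, -528434839974], [-522064262256, -159962194529]]
... * rho(b^-1) = [[10, 3], [3, 1]]  ->  [[-18831688622972, -5702350070889], [-5700529206147, -1726154981297]]
tr = -18831688622972 + -1726154981297 = -20557843604269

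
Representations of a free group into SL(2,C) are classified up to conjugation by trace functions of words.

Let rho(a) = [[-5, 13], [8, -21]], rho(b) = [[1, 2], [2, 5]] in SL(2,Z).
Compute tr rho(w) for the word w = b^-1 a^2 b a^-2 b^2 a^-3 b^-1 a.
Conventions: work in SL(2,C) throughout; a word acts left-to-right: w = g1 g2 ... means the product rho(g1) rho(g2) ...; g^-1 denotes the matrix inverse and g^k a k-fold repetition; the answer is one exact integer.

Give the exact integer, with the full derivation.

rho(b^-1) = [[5, -2], [-2, 1]]
... * rho(a) = [[-5, 13], [8, -21]]  ->  [[-41, 107], [18, -47]]
... * rho(a) = [[-5, 13], [8, -21]]  ->  [[1061, -2780], [-466, 1221]]
... * rho(b) = [[1, 2], [2, 5]]  ->  [[-4499, -11778], [1976, 5173]]
... * rho(a^-1) = [[-21, -13], [-8, -5]]  ->  [[188703, 117377], [-82880, -51553]]
... * rho(a^-1) = [[-21, -13], [-8, -5]]  ->  [[-4901779, -3040024], [2152904, 1335205]]
... * rho(b) = [[1, 2], [2, 5]]  ->  [[-10981827, -25003678], [4823314, 10981833]]
... * rho(b) = [[1, 2], [2, 5]]  ->  [[-60989183, -146982044], [26786980, 64555793]]
... * rho(a^-1) = [[-21, -13], [-8, -5]]  ->  [[2456629195, 1527769599], [-1078972924, -671009705]]
... * rho(a^-1) = [[-21, -13], [-8, -5]]  ->  [[-63811369887, -39575027530], [28026509044, 17381696537]]
... * rho(a^-1) = [[-21, -13], [-8, -5]]  ->  [[1656638987867, 1027422946181], [-727610262220, -451253100257]]
... * rho(b^-1) = [[5, -2], [-2, 1]]  ->  [[6228349046973, -2285855029553], [-2735545110586, 1003967424183]]
... * rho(a) = [[-5, 13], [8, -21]]  ->  [[-49428585471289, 128971493231262], [21709464946394, -56645402345461]]
tr = -49428585471289 + -56645402345461 = -106073987816750

-106073987816750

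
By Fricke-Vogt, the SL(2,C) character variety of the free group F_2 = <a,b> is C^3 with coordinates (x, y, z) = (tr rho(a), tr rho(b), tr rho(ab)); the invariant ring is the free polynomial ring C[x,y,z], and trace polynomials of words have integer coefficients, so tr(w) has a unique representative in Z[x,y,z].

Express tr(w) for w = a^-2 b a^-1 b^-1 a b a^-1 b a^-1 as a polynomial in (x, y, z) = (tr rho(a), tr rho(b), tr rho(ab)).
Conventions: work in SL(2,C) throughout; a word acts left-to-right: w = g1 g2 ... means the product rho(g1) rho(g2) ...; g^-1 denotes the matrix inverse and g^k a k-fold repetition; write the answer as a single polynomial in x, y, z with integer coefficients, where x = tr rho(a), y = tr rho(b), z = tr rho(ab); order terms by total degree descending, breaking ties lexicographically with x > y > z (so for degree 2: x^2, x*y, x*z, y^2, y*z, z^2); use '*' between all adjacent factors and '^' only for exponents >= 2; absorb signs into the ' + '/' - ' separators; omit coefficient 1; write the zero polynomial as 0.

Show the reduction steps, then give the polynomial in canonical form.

-x^5*y^3*z + x^6*y^2 + x^4*y^4 + 3*x^4*y^2*z^2 - 2*x^5*y*z - 3*x^3*y*z^3 - 5*x^4*y^2 + x^4*z^2 - 2*x^2*y^4 - 4*x^2*y^2*z^2 + x^2*z^4 + 9*x^3*y*z + 3*x*y^3*z + 4*x*y*z^3 + 6*x^2*y^2 - 4*x^2*z^2 - y^2*z^2 - z^4 - 10*x*y*z + y^2 + 4*z^2 - 2

trace(b^2) = trace(b) * trace(b) - trace(1) = y^2 - 2
trace(b^3) = trace(b) * trace(b^2) - trace(b) = y^3 - 3*y
trace(a b^2) = trace(b) * trace(a b) - trace(a) = y*z - x
trace(b^3 a) = trace(b) * trace(a b^2) - trace(a b) = y^2*z - x*y - z
trace(b^2 a^-1 b) = trace(b^3) * trace(a) - trace(b^3 a) = x*y^3 - y^2*z - 2*x*y + z
trace(a b a b) = trace(a b) * trace(a b) - trace(1)   [split at repeated a] = z^2 - 2
trace(a b a) = trace(a) * trace(b a) - trace(b) = x*z - y
apply: trace(b a b^2 a) = trace(b) * trace(a b a b) - trace(a b a) = y*z^2 - x*z - y
use: trace(b^2 a^-1 b a) = trace(b a b^2) * trace(a) - trace(b a b^2 a) = x*y^2*z - x^2*y - y*z^2 + y
trace(a^-1 b^2 a^-1 b) = trace(b^2 a^-1 b) * trace(a) - trace(b^2 a^-1 b a) = x^2*y^3 - 2*x*y^2*z - x^2*y + y*z^2 + x*z - y
trace(b a^-1 b a^-2 b) = trace(a^-1 b^2 a^-1 b) * trace(a) - trace(a^-1 b^2 a^-1 b a) = x^3*y^3 - 2*x^2*y^2*z - x^3*y - x*y^3 + x*y*z^2 + x^2*z + y^2*z + x*y - z
trace(b a b^3) = trace(b) * trace(b a b^2) - trace(b a b) = y^3*z - x*y^2 - 2*y*z + x
apply: trace(b a b^3 a) = trace(b) * trace(a b a b^2) - trace(a b a b) = y^2*z^2 - x*y*z - y^2 - z^2 + 2
use: trace(b a^-1 b a b^2) = trace(b a b^3) * trace(a) - trace(b a b^3 a) = x*y^3*z - x^2*y^2 - y^2*z^2 - x*y*z + x^2 + y^2 + z^2 - 2
trace(a^2) = trace(a) * trace(a) - trace(1) = x^2 - 2
trace(a b^2 a) = trace(b) * trace(a^2 b) - trace(a^2) = x*y*z - x^2 - y^2 + 2
trace(b a b^2 a b) = trace(b) * trace(a b^2 a b) - trace(a b^2 a) = y^2*z^2 - 2*x*y*z + x^2 - 2
trace(a b a b a b) = trace(b a) * trace(b a b a) - trace(b^-1 a^-1)   [split at repeated b] = z^3 - 3*z
trace(a b a b a) = trace(a) * trace(b a b a) - trace(b a b) = x*z^2 - y*z - x
apply: trace(b a b^2 a b a) = trace(b) * trace(a b a b a b) - trace(a b a b a) = y*z^3 - x*z^2 - 2*y*z + x
use: trace(b a^-1 b a b^2 a) = trace(b a b^2 a b) * trace(a) - trace(b a b^2 a b a) = x*y^2*z^2 - 2*x^2*y*z - y*z^3 + x^3 + x*z^2 + 2*y*z - 3*x
trace(b a^-1 b a^-1 b a b) = trace(b a^-1 b a b^2) * trace(a) - trace(b a^-1 b a b^2 a) = x^2*y^3*z - x^3*y^2 - 2*x*y^2*z^2 + x^2*y*z + y*z^3 + x*y^2 - 2*y*z + x
trace(b a b a b a^-1 b) = trace(b^2 a b a b) * trace(a) - trace(b^2 a b a b a) = x*y^2*z^2 - x^2*y*z - y*z^3 - x*y^2 + 2*y*z + x
trace(b a b a b a b a) = trace(b a b a) * trace(b a b a) - trace(1)   [split at repeated b] = z^4 - 4*z^2 + 2
trace(b a b a b a^-1 b a) = trace(b a b a b a b) * trace(a) - trace(b a b a b a b a) = x*y*z^3 - x^2*z^2 - z^4 - 2*x*y*z + x^2 + 4*z^2 - 2
apply: trace(b a^-1 b a^-1 b a b a) = trace(b a b a b a^-1 b) * trace(a) - trace(b a b a b a^-1 b a) = x^2*y^2*z^2 - x^3*y*z - 2*x*y*z^3 - x^2*y^2 + x^2*z^2 + z^4 + 4*x*y*z - 4*z^2 + 2
apply: trace(b a^-1 b a b a^-1 b a^-1) = trace(b a^-1 b a^-1 b a b) * trace(a) - trace(b a^-1 b a^-1 b a b a) = x^3*y^3*z - x^4*y^2 - 3*x^2*y^2*z^2 + 2*x^3*y*z + 3*x*y*z^3 + 2*x^2*y^2 - x^2*z^2 - z^4 - 6*x*y*z + x^2 + 4*z^2 - 2
trace(b a b a^-1 b^2) = trace(b^3 a b) * trace(a) - trace(b^3 a b a) = x*y^3*z - x^2*y^2 - y^2*z^2 - x*y*z + x^2 + y^2 + z^2 - 2
trace(b a^-1 b a b a^-1 b) = trace(b a b a^-1 b^2) * trace(a) - trace(b a b a^-1 b^2 a) = x^2*y^3*z - x^3*y^2 - 2*x*y^2*z^2 + y*z^3 + x^3 + 2*x*y^2 + x*z^2 - 2*y*z - 3*x
apply: trace(a b a^-1 b a^-2 b a^-1 b) = trace(b a^-1 b a b a^-1 b a^-1) * trace(a) - trace(b a^-1 b a b a^-1 b) = x^4*y^3*z - x^5*y^2 - 3*x^3*y^2*z^2 + 2*x^4*y*z - x^2*y^3*z + 3*x^2*y*z^3 + 3*x^3*y^2 - x^3*z^2 + 2*x*y^2*z^2 - x*z^4 - 6*x^2*y*z - y*z^3 - 2*x*y^2 + 3*x*z^2 + 2*y*z + x
trace(a^-2 b a^-1 b^-1 a b a^-1 b) = trace(a b a^-1 b a^-2 b a^-1) * trace(b) - trace(a b a^-1 b a^-2 b a^-1 b) = -x^4*y^3*z + x^5*y^2 + x^3*y^4 + 3*x^3*y^2*z^2 - 2*x^4*y*z - x^2*y^3*z - 3*x^2*y*z^3 - 4*x^3*y^2 + x^3*z^2 - x*y^4 - x*y^2*z^2 + x*z^4 + 7*x^2*y*z + y^3*z + y*z^3 + 3*x*y^2 - 3*x*z^2 - 3*y*z - x
trace(a^-1 b a^-1 b^-1 a b a^-1 b) = trace(a b a^-1 b a^-1 b a^-1) * trace(b) - trace(a b a^-1 b a^-1 b a^-1 b) = -x^3*y^3*z + x^4*y^2 + x^2*y^4 + 3*x^2*y^2*z^2 - 2*x^3*y*z - 2*x*y^3*z - 3*x*y*z^3 - 3*x^2*y^2 + x^2*z^2 + y^2*z^2 + z^4 + 7*x*y*z - x^2 - y^2 - 4*z^2 + 2
trace(a^-2 b a^-1 b^-1 a b a^-1 b a^-1) = trace(a^-2 b a^-1 b^-1 a b a^-1 b) * trace(a) - trace(a^-2 b a^-1 b^-1 a b a^-1 b a) = -x^5*y^3*z + x^6*y^2 + x^4*y^4 + 3*x^4*y^2*z^2 - 2*x^5*y*z - 3*x^3*y*z^3 - 5*x^4*y^2 + x^4*z^2 - 2*x^2*y^4 - 4*x^2*y^2*z^2 + x^2*z^4 + 9*x^3*y*z + 3*x*y^3*z + 4*x*y*z^3 + 6*x^2*y^2 - 4*x^2*z^2 - y^2*z^2 - z^4 - 10*x*y*z + y^2 + 4*z^2 - 2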